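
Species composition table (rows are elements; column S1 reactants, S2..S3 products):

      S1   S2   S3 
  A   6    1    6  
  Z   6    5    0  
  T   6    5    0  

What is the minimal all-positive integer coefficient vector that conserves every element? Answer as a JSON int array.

A: 5·6 = 30 | 6·1+4·6 = 30
Z: 5·6 = 30 | 6·5+4·0 = 30
T: 5·6 = 30 | 6·5+4·0 = 30
gcd(5,6,4) = 1

Coefficients: [5, 6, 4]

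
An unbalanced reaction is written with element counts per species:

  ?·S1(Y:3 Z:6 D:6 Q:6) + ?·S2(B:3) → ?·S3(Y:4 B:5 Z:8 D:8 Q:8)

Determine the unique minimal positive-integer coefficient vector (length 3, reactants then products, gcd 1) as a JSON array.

Y: 4·3+5·0 = 12 | 3·4 = 12
B: 4·0+5·3 = 15 | 3·5 = 15
Z: 4·6+5·0 = 24 | 3·8 = 24
D: 4·6+5·0 = 24 | 3·8 = 24
Q: 4·6+5·0 = 24 | 3·8 = 24
gcd(4,5,3) = 1

Coefficients: [4, 5, 3]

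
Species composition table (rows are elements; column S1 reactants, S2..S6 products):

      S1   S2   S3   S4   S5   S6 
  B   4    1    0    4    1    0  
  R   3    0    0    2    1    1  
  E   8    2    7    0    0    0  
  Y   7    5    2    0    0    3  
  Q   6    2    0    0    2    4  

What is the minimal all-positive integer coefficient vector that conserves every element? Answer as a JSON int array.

B: 6·4 = 24 | 3·1+6·0+4·4+5·1+5·0 = 24
R: 6·3 = 18 | 3·0+6·0+4·2+5·1+5·1 = 18
E: 6·8 = 48 | 3·2+6·7+4·0+5·0+5·0 = 48
Y: 6·7 = 42 | 3·5+6·2+4·0+5·0+5·3 = 42
Q: 6·6 = 36 | 3·2+6·0+4·0+5·2+5·4 = 36
gcd(6,3,6,4,5,5) = 1

Coefficients: [6, 3, 6, 4, 5, 5]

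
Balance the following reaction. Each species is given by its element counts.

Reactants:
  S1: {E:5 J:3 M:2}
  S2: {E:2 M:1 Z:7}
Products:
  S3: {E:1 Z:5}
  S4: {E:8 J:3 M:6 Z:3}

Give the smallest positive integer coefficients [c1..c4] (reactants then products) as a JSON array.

Coefficients: [1, 4, 5, 1]

E: 1·5+4·2 = 13 | 5·1+1·8 = 13
J: 1·3+4·0 = 3 | 5·0+1·3 = 3
M: 1·2+4·1 = 6 | 5·0+1·6 = 6
Z: 1·0+4·7 = 28 | 5·5+1·3 = 28
gcd(1,4,5,1) = 1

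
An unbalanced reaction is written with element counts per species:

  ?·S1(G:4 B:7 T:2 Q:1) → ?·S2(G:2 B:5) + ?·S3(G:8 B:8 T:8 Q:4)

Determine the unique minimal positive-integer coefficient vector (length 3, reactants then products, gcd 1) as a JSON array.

G: 4·4 = 16 | 4·2+1·8 = 16
B: 4·7 = 28 | 4·5+1·8 = 28
T: 4·2 = 8 | 4·0+1·8 = 8
Q: 4·1 = 4 | 4·0+1·4 = 4
gcd(4,4,1) = 1

Coefficients: [4, 4, 1]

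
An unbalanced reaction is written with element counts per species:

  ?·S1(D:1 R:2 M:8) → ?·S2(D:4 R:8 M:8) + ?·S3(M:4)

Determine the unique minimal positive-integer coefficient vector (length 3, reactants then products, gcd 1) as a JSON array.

Coefficients: [4, 1, 6]

D: 4·1 = 4 | 1·4+6·0 = 4
R: 4·2 = 8 | 1·8+6·0 = 8
M: 4·8 = 32 | 1·8+6·4 = 32
gcd(4,1,6) = 1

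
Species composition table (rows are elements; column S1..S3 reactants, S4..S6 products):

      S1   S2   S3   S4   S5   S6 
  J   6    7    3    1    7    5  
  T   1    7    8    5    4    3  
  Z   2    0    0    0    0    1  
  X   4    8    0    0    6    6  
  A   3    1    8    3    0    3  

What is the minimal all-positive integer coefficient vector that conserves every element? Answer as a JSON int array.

Coefficients: [2, 5, 2, 5, 4, 4]

J: 2·6+5·7+2·3 = 53 | 5·1+4·7+4·5 = 53
T: 2·1+5·7+2·8 = 53 | 5·5+4·4+4·3 = 53
Z: 2·2+5·0+2·0 = 4 | 5·0+4·0+4·1 = 4
X: 2·4+5·8+2·0 = 48 | 5·0+4·6+4·6 = 48
A: 2·3+5·1+2·8 = 27 | 5·3+4·0+4·3 = 27
gcd(2,5,2,5,4,4) = 1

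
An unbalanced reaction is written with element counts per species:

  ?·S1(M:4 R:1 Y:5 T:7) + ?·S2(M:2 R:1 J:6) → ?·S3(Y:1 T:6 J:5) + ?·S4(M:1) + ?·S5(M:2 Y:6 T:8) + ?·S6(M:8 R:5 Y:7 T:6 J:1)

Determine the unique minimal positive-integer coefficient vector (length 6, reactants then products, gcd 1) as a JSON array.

Coefficients: [4, 1, 1, 6, 2, 1]

M: 4·4+1·2 = 18 | 1·0+6·1+2·2+1·8 = 18
R: 4·1+1·1 = 5 | 1·0+6·0+2·0+1·5 = 5
Y: 4·5+1·0 = 20 | 1·1+6·0+2·6+1·7 = 20
T: 4·7+1·0 = 28 | 1·6+6·0+2·8+1·6 = 28
J: 4·0+1·6 = 6 | 1·5+6·0+2·0+1·1 = 6
gcd(4,1,1,6,2,1) = 1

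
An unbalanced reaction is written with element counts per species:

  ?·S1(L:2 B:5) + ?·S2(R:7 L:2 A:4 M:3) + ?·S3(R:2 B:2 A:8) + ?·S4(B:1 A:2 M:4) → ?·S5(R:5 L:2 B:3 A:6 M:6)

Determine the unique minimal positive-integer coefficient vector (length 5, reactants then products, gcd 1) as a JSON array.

Coefficients: [2, 4, 1, 6, 6]

R: 2·0+4·7+1·2+6·0 = 30 | 6·5 = 30
L: 2·2+4·2+1·0+6·0 = 12 | 6·2 = 12
B: 2·5+4·0+1·2+6·1 = 18 | 6·3 = 18
A: 2·0+4·4+1·8+6·2 = 36 | 6·6 = 36
M: 2·0+4·3+1·0+6·4 = 36 | 6·6 = 36
gcd(2,4,1,6,6) = 1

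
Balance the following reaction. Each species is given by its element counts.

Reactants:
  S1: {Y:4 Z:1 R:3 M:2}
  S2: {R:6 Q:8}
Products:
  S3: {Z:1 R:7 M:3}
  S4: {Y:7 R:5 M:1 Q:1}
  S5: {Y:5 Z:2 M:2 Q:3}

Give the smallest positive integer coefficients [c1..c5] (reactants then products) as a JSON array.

Coefficients: [6, 1, 2, 2, 2]

Y: 6·4+1·0 = 24 | 2·0+2·7+2·5 = 24
Z: 6·1+1·0 = 6 | 2·1+2·0+2·2 = 6
R: 6·3+1·6 = 24 | 2·7+2·5+2·0 = 24
M: 6·2+1·0 = 12 | 2·3+2·1+2·2 = 12
Q: 6·0+1·8 = 8 | 2·0+2·1+2·3 = 8
gcd(6,1,2,2,2) = 1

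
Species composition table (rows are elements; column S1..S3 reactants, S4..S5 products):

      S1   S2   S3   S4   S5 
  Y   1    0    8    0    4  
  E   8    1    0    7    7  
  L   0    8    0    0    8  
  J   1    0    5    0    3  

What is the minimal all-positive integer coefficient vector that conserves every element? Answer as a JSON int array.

Coefficients: [4, 3, 1, 2, 3]

Y: 4·1+3·0+1·8 = 12 | 2·0+3·4 = 12
E: 4·8+3·1+1·0 = 35 | 2·7+3·7 = 35
L: 4·0+3·8+1·0 = 24 | 2·0+3·8 = 24
J: 4·1+3·0+1·5 = 9 | 2·0+3·3 = 9
gcd(4,3,1,2,3) = 1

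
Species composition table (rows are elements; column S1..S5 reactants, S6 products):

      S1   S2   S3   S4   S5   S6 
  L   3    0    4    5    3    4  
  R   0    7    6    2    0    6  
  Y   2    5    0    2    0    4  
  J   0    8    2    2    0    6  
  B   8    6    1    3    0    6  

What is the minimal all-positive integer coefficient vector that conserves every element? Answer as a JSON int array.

Coefficients: [1, 4, 1, 1, 4, 6]

L: 1·3+4·0+1·4+1·5+4·3 = 24 | 6·4 = 24
R: 1·0+4·7+1·6+1·2+4·0 = 36 | 6·6 = 36
Y: 1·2+4·5+1·0+1·2+4·0 = 24 | 6·4 = 24
J: 1·0+4·8+1·2+1·2+4·0 = 36 | 6·6 = 36
B: 1·8+4·6+1·1+1·3+4·0 = 36 | 6·6 = 36
gcd(1,4,1,1,4,6) = 1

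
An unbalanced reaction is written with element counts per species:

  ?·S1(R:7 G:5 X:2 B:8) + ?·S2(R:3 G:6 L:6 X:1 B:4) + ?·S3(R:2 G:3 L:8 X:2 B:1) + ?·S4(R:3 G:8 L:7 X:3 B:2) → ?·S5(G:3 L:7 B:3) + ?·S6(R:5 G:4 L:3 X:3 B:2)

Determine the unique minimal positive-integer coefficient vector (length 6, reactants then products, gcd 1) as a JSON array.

R: 2·7+1·3+5·2+1·3 = 30 | 5·0+6·5 = 30
G: 2·5+1·6+5·3+1·8 = 39 | 5·3+6·4 = 39
L: 2·0+1·6+5·8+1·7 = 53 | 5·7+6·3 = 53
X: 2·2+1·1+5·2+1·3 = 18 | 5·0+6·3 = 18
B: 2·8+1·4+5·1+1·2 = 27 | 5·3+6·2 = 27
gcd(2,1,5,1,5,6) = 1

Coefficients: [2, 1, 5, 1, 5, 6]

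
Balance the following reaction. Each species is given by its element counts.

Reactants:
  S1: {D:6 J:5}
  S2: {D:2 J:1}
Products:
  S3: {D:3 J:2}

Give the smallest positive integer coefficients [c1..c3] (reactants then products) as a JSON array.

Coefficients: [1, 3, 4]

D: 1·6+3·2 = 12 | 4·3 = 12
J: 1·5+3·1 = 8 | 4·2 = 8
gcd(1,3,4) = 1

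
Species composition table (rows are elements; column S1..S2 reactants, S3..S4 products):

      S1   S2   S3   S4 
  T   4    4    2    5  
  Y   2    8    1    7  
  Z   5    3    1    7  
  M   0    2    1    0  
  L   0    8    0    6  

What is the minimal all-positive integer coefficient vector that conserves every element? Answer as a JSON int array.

T: 5·4+3·4 = 32 | 6·2+4·5 = 32
Y: 5·2+3·8 = 34 | 6·1+4·7 = 34
Z: 5·5+3·3 = 34 | 6·1+4·7 = 34
M: 5·0+3·2 = 6 | 6·1+4·0 = 6
L: 5·0+3·8 = 24 | 6·0+4·6 = 24
gcd(5,3,6,4) = 1

Coefficients: [5, 3, 6, 4]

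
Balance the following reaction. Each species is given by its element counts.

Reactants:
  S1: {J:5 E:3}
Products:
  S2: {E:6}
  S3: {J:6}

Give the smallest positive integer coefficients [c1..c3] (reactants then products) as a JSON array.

Coefficients: [6, 3, 5]

J: 6·5 = 30 | 3·0+5·6 = 30
E: 6·3 = 18 | 3·6+5·0 = 18
gcd(6,3,5) = 1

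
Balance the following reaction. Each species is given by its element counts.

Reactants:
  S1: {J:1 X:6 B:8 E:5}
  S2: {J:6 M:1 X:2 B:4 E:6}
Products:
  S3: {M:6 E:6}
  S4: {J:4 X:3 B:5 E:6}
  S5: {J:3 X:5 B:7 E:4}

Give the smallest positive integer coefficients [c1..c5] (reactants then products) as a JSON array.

J: 6·1+6·6 = 42 | 1·0+6·4+6·3 = 42
M: 6·0+6·1 = 6 | 1·6+6·0+6·0 = 6
X: 6·6+6·2 = 48 | 1·0+6·3+6·5 = 48
B: 6·8+6·4 = 72 | 1·0+6·5+6·7 = 72
E: 6·5+6·6 = 66 | 1·6+6·6+6·4 = 66
gcd(6,6,1,6,6) = 1

Coefficients: [6, 6, 1, 6, 6]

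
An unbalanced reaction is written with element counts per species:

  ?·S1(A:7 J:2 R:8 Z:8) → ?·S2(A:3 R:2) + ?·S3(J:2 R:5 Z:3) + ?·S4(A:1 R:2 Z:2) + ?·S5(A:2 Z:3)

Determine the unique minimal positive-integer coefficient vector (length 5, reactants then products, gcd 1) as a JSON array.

A: 4·7 = 28 | 5·3+4·0+1·1+6·2 = 28
J: 4·2 = 8 | 5·0+4·2+1·0+6·0 = 8
R: 4·8 = 32 | 5·2+4·5+1·2+6·0 = 32
Z: 4·8 = 32 | 5·0+4·3+1·2+6·3 = 32
gcd(4,5,4,1,6) = 1

Coefficients: [4, 5, 4, 1, 6]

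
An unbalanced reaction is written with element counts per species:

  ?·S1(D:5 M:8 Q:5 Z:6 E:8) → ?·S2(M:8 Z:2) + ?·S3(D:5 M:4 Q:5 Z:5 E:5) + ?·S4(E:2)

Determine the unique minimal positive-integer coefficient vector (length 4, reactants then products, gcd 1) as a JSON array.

Coefficients: [2, 1, 2, 3]

D: 2·5 = 10 | 1·0+2·5+3·0 = 10
M: 2·8 = 16 | 1·8+2·4+3·0 = 16
Q: 2·5 = 10 | 1·0+2·5+3·0 = 10
Z: 2·6 = 12 | 1·2+2·5+3·0 = 12
E: 2·8 = 16 | 1·0+2·5+3·2 = 16
gcd(2,1,2,3) = 1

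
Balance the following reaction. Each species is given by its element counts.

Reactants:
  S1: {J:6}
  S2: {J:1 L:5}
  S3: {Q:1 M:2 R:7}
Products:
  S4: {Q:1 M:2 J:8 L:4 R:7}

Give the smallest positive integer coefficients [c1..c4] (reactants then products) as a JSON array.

Q: 6·0+4·0+5·1 = 5 | 5·1 = 5
M: 6·0+4·0+5·2 = 10 | 5·2 = 10
J: 6·6+4·1+5·0 = 40 | 5·8 = 40
L: 6·0+4·5+5·0 = 20 | 5·4 = 20
R: 6·0+4·0+5·7 = 35 | 5·7 = 35
gcd(6,4,5,5) = 1

Coefficients: [6, 4, 5, 5]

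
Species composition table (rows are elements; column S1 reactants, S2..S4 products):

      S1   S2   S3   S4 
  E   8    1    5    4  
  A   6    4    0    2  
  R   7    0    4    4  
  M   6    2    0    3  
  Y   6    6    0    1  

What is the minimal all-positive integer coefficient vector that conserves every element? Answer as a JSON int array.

E: 4·8 = 32 | 3·1+1·5+6·4 = 32
A: 4·6 = 24 | 3·4+1·0+6·2 = 24
R: 4·7 = 28 | 3·0+1·4+6·4 = 28
M: 4·6 = 24 | 3·2+1·0+6·3 = 24
Y: 4·6 = 24 | 3·6+1·0+6·1 = 24
gcd(4,3,1,6) = 1

Coefficients: [4, 3, 1, 6]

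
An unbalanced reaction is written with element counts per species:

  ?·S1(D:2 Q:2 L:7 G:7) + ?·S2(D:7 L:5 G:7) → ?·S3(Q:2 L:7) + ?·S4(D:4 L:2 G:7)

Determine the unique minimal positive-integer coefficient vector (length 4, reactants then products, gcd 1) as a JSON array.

D: 3·2+2·7 = 20 | 3·0+5·4 = 20
Q: 3·2+2·0 = 6 | 3·2+5·0 = 6
L: 3·7+2·5 = 31 | 3·7+5·2 = 31
G: 3·7+2·7 = 35 | 3·0+5·7 = 35
gcd(3,2,3,5) = 1

Coefficients: [3, 2, 3, 5]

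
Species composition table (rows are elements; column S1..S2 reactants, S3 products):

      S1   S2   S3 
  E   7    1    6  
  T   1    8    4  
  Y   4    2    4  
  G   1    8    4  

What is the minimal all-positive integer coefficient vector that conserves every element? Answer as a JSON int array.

Coefficients: [4, 2, 5]

E: 4·7+2·1 = 30 | 5·6 = 30
T: 4·1+2·8 = 20 | 5·4 = 20
Y: 4·4+2·2 = 20 | 5·4 = 20
G: 4·1+2·8 = 20 | 5·4 = 20
gcd(4,2,5) = 1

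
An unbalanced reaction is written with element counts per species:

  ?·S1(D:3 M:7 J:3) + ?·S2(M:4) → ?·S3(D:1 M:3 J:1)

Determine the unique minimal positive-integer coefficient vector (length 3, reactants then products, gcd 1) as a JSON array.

Coefficients: [2, 1, 6]

D: 2·3+1·0 = 6 | 6·1 = 6
M: 2·7+1·4 = 18 | 6·3 = 18
J: 2·3+1·0 = 6 | 6·1 = 6
gcd(2,1,6) = 1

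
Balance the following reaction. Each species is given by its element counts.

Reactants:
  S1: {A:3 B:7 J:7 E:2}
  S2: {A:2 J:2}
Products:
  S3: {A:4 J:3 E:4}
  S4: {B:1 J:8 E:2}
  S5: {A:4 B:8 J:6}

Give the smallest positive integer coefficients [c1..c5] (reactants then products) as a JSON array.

Coefficients: [6, 5, 2, 2, 5]

A: 6·3+5·2 = 28 | 2·4+2·0+5·4 = 28
B: 6·7+5·0 = 42 | 2·0+2·1+5·8 = 42
J: 6·7+5·2 = 52 | 2·3+2·8+5·6 = 52
E: 6·2+5·0 = 12 | 2·4+2·2+5·0 = 12
gcd(6,5,2,2,5) = 1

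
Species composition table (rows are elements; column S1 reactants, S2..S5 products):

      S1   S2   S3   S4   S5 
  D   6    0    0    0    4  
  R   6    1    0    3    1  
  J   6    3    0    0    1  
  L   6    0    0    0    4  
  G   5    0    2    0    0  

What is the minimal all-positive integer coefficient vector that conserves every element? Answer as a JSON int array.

Coefficients: [2, 3, 5, 2, 3]

D: 2·6 = 12 | 3·0+5·0+2·0+3·4 = 12
R: 2·6 = 12 | 3·1+5·0+2·3+3·1 = 12
J: 2·6 = 12 | 3·3+5·0+2·0+3·1 = 12
L: 2·6 = 12 | 3·0+5·0+2·0+3·4 = 12
G: 2·5 = 10 | 3·0+5·2+2·0+3·0 = 10
gcd(2,3,5,2,3) = 1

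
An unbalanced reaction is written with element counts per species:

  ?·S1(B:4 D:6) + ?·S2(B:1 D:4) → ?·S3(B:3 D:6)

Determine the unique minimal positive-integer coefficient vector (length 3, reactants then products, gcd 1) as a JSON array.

Coefficients: [3, 3, 5]

B: 3·4+3·1 = 15 | 5·3 = 15
D: 3·6+3·4 = 30 | 5·6 = 30
gcd(3,3,5) = 1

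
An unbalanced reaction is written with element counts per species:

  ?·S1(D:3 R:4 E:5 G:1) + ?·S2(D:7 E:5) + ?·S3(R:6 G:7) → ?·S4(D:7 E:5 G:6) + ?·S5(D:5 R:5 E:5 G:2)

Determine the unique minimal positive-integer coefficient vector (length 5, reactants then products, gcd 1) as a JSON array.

Coefficients: [3, 5, 3, 2, 6]

D: 3·3+5·7+3·0 = 44 | 2·7+6·5 = 44
R: 3·4+5·0+3·6 = 30 | 2·0+6·5 = 30
E: 3·5+5·5+3·0 = 40 | 2·5+6·5 = 40
G: 3·1+5·0+3·7 = 24 | 2·6+6·2 = 24
gcd(3,5,3,2,6) = 1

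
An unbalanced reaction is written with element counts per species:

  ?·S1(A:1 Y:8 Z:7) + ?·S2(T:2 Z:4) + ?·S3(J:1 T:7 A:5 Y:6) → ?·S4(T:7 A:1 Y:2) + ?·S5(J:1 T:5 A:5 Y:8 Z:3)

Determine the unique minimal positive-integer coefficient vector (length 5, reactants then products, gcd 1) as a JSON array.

J: 2·0+1·0+6·1 = 6 | 2·0+6·1 = 6
T: 2·0+1·2+6·7 = 44 | 2·7+6·5 = 44
A: 2·1+1·0+6·5 = 32 | 2·1+6·5 = 32
Y: 2·8+1·0+6·6 = 52 | 2·2+6·8 = 52
Z: 2·7+1·4+6·0 = 18 | 2·0+6·3 = 18
gcd(2,1,6,2,6) = 1

Coefficients: [2, 1, 6, 2, 6]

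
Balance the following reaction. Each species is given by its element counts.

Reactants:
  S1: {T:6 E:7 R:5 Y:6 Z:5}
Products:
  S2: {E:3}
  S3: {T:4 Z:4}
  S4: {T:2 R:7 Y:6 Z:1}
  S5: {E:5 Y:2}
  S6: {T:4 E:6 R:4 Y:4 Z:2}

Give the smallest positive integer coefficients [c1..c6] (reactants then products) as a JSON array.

T: 5·6 = 30 | 3·0+5·4+3·2+4·0+1·4 = 30
E: 5·7 = 35 | 3·3+5·0+3·0+4·5+1·6 = 35
R: 5·5 = 25 | 3·0+5·0+3·7+4·0+1·4 = 25
Y: 5·6 = 30 | 3·0+5·0+3·6+4·2+1·4 = 30
Z: 5·5 = 25 | 3·0+5·4+3·1+4·0+1·2 = 25
gcd(5,3,5,3,4,1) = 1

Coefficients: [5, 3, 5, 3, 4, 1]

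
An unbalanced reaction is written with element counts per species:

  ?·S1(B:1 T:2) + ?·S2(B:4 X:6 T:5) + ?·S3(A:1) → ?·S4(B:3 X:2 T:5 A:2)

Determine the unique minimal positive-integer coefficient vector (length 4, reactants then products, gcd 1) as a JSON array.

Coefficients: [5, 1, 6, 3]

B: 5·1+1·4+6·0 = 9 | 3·3 = 9
X: 5·0+1·6+6·0 = 6 | 3·2 = 6
T: 5·2+1·5+6·0 = 15 | 3·5 = 15
A: 5·0+1·0+6·1 = 6 | 3·2 = 6
gcd(5,1,6,3) = 1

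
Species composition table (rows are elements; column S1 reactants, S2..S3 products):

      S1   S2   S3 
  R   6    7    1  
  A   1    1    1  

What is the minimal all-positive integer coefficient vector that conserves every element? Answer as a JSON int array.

R: 6·6 = 36 | 5·7+1·1 = 36
A: 6·1 = 6 | 5·1+1·1 = 6
gcd(6,5,1) = 1

Coefficients: [6, 5, 1]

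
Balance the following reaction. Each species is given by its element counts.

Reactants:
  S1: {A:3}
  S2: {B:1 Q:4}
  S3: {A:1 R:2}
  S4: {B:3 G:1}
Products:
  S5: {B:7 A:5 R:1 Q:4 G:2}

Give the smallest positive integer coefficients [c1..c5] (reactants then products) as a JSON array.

Coefficients: [3, 2, 1, 4, 2]

B: 3·0+2·1+1·0+4·3 = 14 | 2·7 = 14
A: 3·3+2·0+1·1+4·0 = 10 | 2·5 = 10
R: 3·0+2·0+1·2+4·0 = 2 | 2·1 = 2
Q: 3·0+2·4+1·0+4·0 = 8 | 2·4 = 8
G: 3·0+2·0+1·0+4·1 = 4 | 2·2 = 4
gcd(3,2,1,4,2) = 1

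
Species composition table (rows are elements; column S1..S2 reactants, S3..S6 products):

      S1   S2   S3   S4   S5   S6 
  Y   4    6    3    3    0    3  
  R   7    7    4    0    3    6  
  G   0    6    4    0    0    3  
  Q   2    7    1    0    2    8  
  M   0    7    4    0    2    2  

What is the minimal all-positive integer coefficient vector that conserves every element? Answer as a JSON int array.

Coefficients: [3, 6, 6, 6, 5, 4]

Y: 3·4+6·6 = 48 | 6·3+6·3+5·0+4·3 = 48
R: 3·7+6·7 = 63 | 6·4+6·0+5·3+4·6 = 63
G: 3·0+6·6 = 36 | 6·4+6·0+5·0+4·3 = 36
Q: 3·2+6·7 = 48 | 6·1+6·0+5·2+4·8 = 48
M: 3·0+6·7 = 42 | 6·4+6·0+5·2+4·2 = 42
gcd(3,6,6,6,5,4) = 1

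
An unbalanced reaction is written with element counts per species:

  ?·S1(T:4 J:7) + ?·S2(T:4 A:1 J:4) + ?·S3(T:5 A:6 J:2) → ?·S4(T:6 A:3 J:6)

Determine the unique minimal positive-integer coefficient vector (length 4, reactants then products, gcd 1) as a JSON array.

Coefficients: [2, 3, 2, 5]

T: 2·4+3·4+2·5 = 30 | 5·6 = 30
A: 2·0+3·1+2·6 = 15 | 5·3 = 15
J: 2·7+3·4+2·2 = 30 | 5·6 = 30
gcd(2,3,2,5) = 1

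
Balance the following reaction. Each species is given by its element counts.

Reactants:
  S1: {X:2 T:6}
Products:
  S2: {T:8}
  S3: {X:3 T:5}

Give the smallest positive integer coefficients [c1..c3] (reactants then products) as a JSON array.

Coefficients: [3, 1, 2]

X: 3·2 = 6 | 1·0+2·3 = 6
T: 3·6 = 18 | 1·8+2·5 = 18
gcd(3,1,2) = 1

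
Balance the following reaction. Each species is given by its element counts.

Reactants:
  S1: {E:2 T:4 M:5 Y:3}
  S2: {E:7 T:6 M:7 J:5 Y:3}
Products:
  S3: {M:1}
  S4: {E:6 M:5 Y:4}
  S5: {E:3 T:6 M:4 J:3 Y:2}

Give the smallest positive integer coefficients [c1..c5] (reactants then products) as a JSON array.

Coefficients: [3, 3, 6, 2, 5]

E: 3·2+3·7 = 27 | 6·0+2·6+5·3 = 27
T: 3·4+3·6 = 30 | 6·0+2·0+5·6 = 30
M: 3·5+3·7 = 36 | 6·1+2·5+5·4 = 36
J: 3·0+3·5 = 15 | 6·0+2·0+5·3 = 15
Y: 3·3+3·3 = 18 | 6·0+2·4+5·2 = 18
gcd(3,3,6,2,5) = 1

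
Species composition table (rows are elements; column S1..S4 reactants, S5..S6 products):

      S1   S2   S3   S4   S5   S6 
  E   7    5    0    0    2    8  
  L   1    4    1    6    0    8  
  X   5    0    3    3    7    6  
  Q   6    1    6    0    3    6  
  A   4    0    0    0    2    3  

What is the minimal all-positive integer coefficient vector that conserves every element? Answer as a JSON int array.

E: 5·7+3·5+1·0+5·0 = 50 | 1·2+6·8 = 50
L: 5·1+3·4+1·1+5·6 = 48 | 1·0+6·8 = 48
X: 5·5+3·0+1·3+5·3 = 43 | 1·7+6·6 = 43
Q: 5·6+3·1+1·6+5·0 = 39 | 1·3+6·6 = 39
A: 5·4+3·0+1·0+5·0 = 20 | 1·2+6·3 = 20
gcd(5,3,1,5,1,6) = 1

Coefficients: [5, 3, 1, 5, 1, 6]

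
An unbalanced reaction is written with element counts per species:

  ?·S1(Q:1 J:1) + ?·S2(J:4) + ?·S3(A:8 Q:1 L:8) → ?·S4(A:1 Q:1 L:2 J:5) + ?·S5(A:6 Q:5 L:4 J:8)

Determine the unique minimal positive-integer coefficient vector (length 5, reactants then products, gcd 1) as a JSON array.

A: 6·0+3·0+1·8 = 8 | 2·1+1·6 = 8
Q: 6·1+3·0+1·1 = 7 | 2·1+1·5 = 7
L: 6·0+3·0+1·8 = 8 | 2·2+1·4 = 8
J: 6·1+3·4+1·0 = 18 | 2·5+1·8 = 18
gcd(6,3,1,2,1) = 1

Coefficients: [6, 3, 1, 2, 1]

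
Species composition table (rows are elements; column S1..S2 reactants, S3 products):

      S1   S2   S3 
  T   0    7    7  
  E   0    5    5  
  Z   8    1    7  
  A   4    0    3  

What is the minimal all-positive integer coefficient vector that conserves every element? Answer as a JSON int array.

Coefficients: [3, 4, 4]

T: 3·0+4·7 = 28 | 4·7 = 28
E: 3·0+4·5 = 20 | 4·5 = 20
Z: 3·8+4·1 = 28 | 4·7 = 28
A: 3·4+4·0 = 12 | 4·3 = 12
gcd(3,4,4) = 1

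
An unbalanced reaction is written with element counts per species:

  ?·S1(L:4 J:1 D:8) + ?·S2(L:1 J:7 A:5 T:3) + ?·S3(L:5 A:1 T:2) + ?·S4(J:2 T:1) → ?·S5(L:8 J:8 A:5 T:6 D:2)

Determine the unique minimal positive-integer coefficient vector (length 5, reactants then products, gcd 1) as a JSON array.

L: 1·4+3·1+5·5+5·0 = 32 | 4·8 = 32
J: 1·1+3·7+5·0+5·2 = 32 | 4·8 = 32
A: 1·0+3·5+5·1+5·0 = 20 | 4·5 = 20
T: 1·0+3·3+5·2+5·1 = 24 | 4·6 = 24
D: 1·8+3·0+5·0+5·0 = 8 | 4·2 = 8
gcd(1,3,5,5,4) = 1

Coefficients: [1, 3, 5, 5, 4]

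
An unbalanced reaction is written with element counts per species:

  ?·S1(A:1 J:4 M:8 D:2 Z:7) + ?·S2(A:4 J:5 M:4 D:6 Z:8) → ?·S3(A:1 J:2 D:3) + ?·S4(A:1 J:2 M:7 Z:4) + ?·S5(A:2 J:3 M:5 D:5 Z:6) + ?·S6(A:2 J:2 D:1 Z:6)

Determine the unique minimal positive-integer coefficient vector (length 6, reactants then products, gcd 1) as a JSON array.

Coefficients: [2, 5, 5, 3, 3, 4]

A: 2·1+5·4 = 22 | 5·1+3·1+3·2+4·2 = 22
J: 2·4+5·5 = 33 | 5·2+3·2+3·3+4·2 = 33
M: 2·8+5·4 = 36 | 5·0+3·7+3·5+4·0 = 36
D: 2·2+5·6 = 34 | 5·3+3·0+3·5+4·1 = 34
Z: 2·7+5·8 = 54 | 5·0+3·4+3·6+4·6 = 54
gcd(2,5,5,3,3,4) = 1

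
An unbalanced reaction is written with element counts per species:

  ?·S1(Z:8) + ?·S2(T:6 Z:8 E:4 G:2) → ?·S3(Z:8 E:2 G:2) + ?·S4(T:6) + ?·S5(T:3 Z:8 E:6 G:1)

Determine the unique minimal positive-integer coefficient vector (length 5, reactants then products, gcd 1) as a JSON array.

Coefficients: [1, 5, 4, 4, 2]

T: 1·0+5·6 = 30 | 4·0+4·6+2·3 = 30
Z: 1·8+5·8 = 48 | 4·8+4·0+2·8 = 48
E: 1·0+5·4 = 20 | 4·2+4·0+2·6 = 20
G: 1·0+5·2 = 10 | 4·2+4·0+2·1 = 10
gcd(1,5,4,4,2) = 1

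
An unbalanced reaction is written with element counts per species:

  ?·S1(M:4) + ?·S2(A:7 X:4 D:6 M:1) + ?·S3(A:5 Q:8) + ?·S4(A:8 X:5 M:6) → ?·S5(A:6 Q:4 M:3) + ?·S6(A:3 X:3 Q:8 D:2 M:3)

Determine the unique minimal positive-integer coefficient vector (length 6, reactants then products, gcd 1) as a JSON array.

Coefficients: [5, 1, 6, 1, 6, 3]

A: 5·0+1·7+6·5+1·8 = 45 | 6·6+3·3 = 45
X: 5·0+1·4+6·0+1·5 = 9 | 6·0+3·3 = 9
Q: 5·0+1·0+6·8+1·0 = 48 | 6·4+3·8 = 48
D: 5·0+1·6+6·0+1·0 = 6 | 6·0+3·2 = 6
M: 5·4+1·1+6·0+1·6 = 27 | 6·3+3·3 = 27
gcd(5,1,6,1,6,3) = 1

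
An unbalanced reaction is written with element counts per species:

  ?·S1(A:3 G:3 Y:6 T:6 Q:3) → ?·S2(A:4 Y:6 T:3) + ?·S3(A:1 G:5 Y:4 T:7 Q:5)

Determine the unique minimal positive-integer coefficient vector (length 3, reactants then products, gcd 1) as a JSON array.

Coefficients: [5, 3, 3]

A: 5·3 = 15 | 3·4+3·1 = 15
G: 5·3 = 15 | 3·0+3·5 = 15
Y: 5·6 = 30 | 3·6+3·4 = 30
T: 5·6 = 30 | 3·3+3·7 = 30
Q: 5·3 = 15 | 3·0+3·5 = 15
gcd(5,3,3) = 1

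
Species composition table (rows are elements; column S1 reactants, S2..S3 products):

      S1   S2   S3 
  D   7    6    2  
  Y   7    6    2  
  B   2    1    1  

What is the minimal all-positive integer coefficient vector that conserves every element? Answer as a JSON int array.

Coefficients: [4, 3, 5]

D: 4·7 = 28 | 3·6+5·2 = 28
Y: 4·7 = 28 | 3·6+5·2 = 28
B: 4·2 = 8 | 3·1+5·1 = 8
gcd(4,3,5) = 1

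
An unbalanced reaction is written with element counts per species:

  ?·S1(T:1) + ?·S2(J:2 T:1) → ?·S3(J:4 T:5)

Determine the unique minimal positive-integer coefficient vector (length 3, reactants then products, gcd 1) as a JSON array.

J: 3·0+2·2 = 4 | 1·4 = 4
T: 3·1+2·1 = 5 | 1·5 = 5
gcd(3,2,1) = 1

Coefficients: [3, 2, 1]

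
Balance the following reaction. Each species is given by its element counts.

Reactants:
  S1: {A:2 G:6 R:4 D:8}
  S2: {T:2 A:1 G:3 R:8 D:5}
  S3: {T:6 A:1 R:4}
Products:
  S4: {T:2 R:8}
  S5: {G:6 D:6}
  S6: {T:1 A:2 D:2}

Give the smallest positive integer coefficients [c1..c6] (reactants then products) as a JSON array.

T: 4·0+2·2+2·6 = 16 | 5·2+5·0+6·1 = 16
A: 4·2+2·1+2·1 = 12 | 5·0+5·0+6·2 = 12
G: 4·6+2·3+2·0 = 30 | 5·0+5·6+6·0 = 30
R: 4·4+2·8+2·4 = 40 | 5·8+5·0+6·0 = 40
D: 4·8+2·5+2·0 = 42 | 5·0+5·6+6·2 = 42
gcd(4,2,2,5,5,6) = 1

Coefficients: [4, 2, 2, 5, 5, 6]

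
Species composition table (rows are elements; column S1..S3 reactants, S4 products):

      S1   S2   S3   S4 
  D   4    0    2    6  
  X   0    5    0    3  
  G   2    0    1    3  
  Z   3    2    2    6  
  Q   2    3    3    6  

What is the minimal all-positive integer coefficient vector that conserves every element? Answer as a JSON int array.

Coefficients: [6, 3, 3, 5]

D: 6·4+3·0+3·2 = 30 | 5·6 = 30
X: 6·0+3·5+3·0 = 15 | 5·3 = 15
G: 6·2+3·0+3·1 = 15 | 5·3 = 15
Z: 6·3+3·2+3·2 = 30 | 5·6 = 30
Q: 6·2+3·3+3·3 = 30 | 5·6 = 30
gcd(6,3,3,5) = 1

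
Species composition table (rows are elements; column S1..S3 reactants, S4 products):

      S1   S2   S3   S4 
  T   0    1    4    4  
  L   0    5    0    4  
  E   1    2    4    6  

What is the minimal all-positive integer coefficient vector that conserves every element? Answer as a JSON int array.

T: 6·0+4·1+4·4 = 20 | 5·4 = 20
L: 6·0+4·5+4·0 = 20 | 5·4 = 20
E: 6·1+4·2+4·4 = 30 | 5·6 = 30
gcd(6,4,4,5) = 1

Coefficients: [6, 4, 4, 5]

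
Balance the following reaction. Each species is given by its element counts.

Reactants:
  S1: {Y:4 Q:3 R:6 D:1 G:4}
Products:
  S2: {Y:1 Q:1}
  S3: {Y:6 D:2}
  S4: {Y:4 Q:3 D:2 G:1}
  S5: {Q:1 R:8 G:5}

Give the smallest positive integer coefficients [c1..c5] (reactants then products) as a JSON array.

Y: 4·4 = 16 | 6·1+1·6+1·4+3·0 = 16
Q: 4·3 = 12 | 6·1+1·0+1·3+3·1 = 12
R: 4·6 = 24 | 6·0+1·0+1·0+3·8 = 24
D: 4·1 = 4 | 6·0+1·2+1·2+3·0 = 4
G: 4·4 = 16 | 6·0+1·0+1·1+3·5 = 16
gcd(4,6,1,1,3) = 1

Coefficients: [4, 6, 1, 1, 3]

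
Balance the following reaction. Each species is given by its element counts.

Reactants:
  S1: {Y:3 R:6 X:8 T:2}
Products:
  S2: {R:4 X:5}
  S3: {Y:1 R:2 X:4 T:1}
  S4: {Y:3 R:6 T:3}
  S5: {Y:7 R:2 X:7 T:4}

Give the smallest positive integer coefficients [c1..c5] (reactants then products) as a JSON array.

Y: 6·3 = 18 | 6·0+1·1+1·3+2·7 = 18
R: 6·6 = 36 | 6·4+1·2+1·6+2·2 = 36
X: 6·8 = 48 | 6·5+1·4+1·0+2·7 = 48
T: 6·2 = 12 | 6·0+1·1+1·3+2·4 = 12
gcd(6,6,1,1,2) = 1

Coefficients: [6, 6, 1, 1, 2]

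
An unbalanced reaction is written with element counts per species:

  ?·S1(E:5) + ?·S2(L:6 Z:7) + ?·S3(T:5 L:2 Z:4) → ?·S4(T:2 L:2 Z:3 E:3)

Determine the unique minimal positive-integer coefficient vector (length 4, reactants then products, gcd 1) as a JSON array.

T: 3·0+1·0+2·5 = 10 | 5·2 = 10
L: 3·0+1·6+2·2 = 10 | 5·2 = 10
Z: 3·0+1·7+2·4 = 15 | 5·3 = 15
E: 3·5+1·0+2·0 = 15 | 5·3 = 15
gcd(3,1,2,5) = 1

Coefficients: [3, 1, 2, 5]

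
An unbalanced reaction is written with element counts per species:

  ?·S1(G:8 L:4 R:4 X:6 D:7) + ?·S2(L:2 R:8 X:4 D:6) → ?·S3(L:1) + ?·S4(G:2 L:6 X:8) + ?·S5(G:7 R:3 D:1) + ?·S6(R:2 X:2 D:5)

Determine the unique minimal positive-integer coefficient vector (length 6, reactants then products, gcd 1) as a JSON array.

Coefficients: [4, 1, 6, 2, 4, 6]

G: 4·8+1·0 = 32 | 6·0+2·2+4·7+6·0 = 32
L: 4·4+1·2 = 18 | 6·1+2·6+4·0+6·0 = 18
R: 4·4+1·8 = 24 | 6·0+2·0+4·3+6·2 = 24
X: 4·6+1·4 = 28 | 6·0+2·8+4·0+6·2 = 28
D: 4·7+1·6 = 34 | 6·0+2·0+4·1+6·5 = 34
gcd(4,1,6,2,4,6) = 1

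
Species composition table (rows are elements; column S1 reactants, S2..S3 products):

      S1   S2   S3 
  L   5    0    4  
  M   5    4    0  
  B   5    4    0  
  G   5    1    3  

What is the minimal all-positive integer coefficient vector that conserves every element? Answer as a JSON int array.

L: 4·5 = 20 | 5·0+5·4 = 20
M: 4·5 = 20 | 5·4+5·0 = 20
B: 4·5 = 20 | 5·4+5·0 = 20
G: 4·5 = 20 | 5·1+5·3 = 20
gcd(4,5,5) = 1

Coefficients: [4, 5, 5]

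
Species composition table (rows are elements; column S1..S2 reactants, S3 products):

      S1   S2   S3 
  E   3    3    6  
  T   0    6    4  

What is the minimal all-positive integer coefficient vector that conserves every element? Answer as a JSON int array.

E: 4·3+2·3 = 18 | 3·6 = 18
T: 4·0+2·6 = 12 | 3·4 = 12
gcd(4,2,3) = 1

Coefficients: [4, 2, 3]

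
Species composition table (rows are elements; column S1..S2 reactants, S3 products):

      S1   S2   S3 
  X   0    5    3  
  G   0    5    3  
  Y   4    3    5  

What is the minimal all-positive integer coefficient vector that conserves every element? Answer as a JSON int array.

Coefficients: [4, 3, 5]

X: 4·0+3·5 = 15 | 5·3 = 15
G: 4·0+3·5 = 15 | 5·3 = 15
Y: 4·4+3·3 = 25 | 5·5 = 25
gcd(4,3,5) = 1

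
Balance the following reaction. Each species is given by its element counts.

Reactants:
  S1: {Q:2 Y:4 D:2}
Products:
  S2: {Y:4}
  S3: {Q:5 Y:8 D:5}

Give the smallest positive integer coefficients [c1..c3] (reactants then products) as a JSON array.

Q: 5·2 = 10 | 1·0+2·5 = 10
Y: 5·4 = 20 | 1·4+2·8 = 20
D: 5·2 = 10 | 1·0+2·5 = 10
gcd(5,1,2) = 1

Coefficients: [5, 1, 2]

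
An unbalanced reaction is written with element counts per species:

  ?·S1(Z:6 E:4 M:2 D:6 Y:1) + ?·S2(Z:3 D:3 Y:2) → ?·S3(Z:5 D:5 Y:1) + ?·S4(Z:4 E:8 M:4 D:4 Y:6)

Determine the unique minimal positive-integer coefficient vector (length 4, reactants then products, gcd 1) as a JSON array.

Z: 2·6+4·3 = 24 | 4·5+1·4 = 24
E: 2·4+4·0 = 8 | 4·0+1·8 = 8
M: 2·2+4·0 = 4 | 4·0+1·4 = 4
D: 2·6+4·3 = 24 | 4·5+1·4 = 24
Y: 2·1+4·2 = 10 | 4·1+1·6 = 10
gcd(2,4,4,1) = 1

Coefficients: [2, 4, 4, 1]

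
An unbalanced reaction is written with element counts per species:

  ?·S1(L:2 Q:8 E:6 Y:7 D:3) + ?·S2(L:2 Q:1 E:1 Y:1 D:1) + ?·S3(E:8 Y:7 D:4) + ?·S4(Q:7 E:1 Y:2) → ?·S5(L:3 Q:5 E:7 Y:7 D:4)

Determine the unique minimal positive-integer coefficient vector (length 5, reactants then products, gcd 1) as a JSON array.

L: 1·2+5·2+2·0+1·0 = 12 | 4·3 = 12
Q: 1·8+5·1+2·0+1·7 = 20 | 4·5 = 20
E: 1·6+5·1+2·8+1·1 = 28 | 4·7 = 28
Y: 1·7+5·1+2·7+1·2 = 28 | 4·7 = 28
D: 1·3+5·1+2·4+1·0 = 16 | 4·4 = 16
gcd(1,5,2,1,4) = 1

Coefficients: [1, 5, 2, 1, 4]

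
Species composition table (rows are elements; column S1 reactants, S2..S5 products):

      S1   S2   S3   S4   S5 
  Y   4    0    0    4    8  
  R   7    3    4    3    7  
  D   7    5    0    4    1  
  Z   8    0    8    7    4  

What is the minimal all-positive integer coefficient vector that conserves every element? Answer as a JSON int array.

Coefficients: [6, 5, 2, 4, 1]

Y: 6·4 = 24 | 5·0+2·0+4·4+1·8 = 24
R: 6·7 = 42 | 5·3+2·4+4·3+1·7 = 42
D: 6·7 = 42 | 5·5+2·0+4·4+1·1 = 42
Z: 6·8 = 48 | 5·0+2·8+4·7+1·4 = 48
gcd(6,5,2,4,1) = 1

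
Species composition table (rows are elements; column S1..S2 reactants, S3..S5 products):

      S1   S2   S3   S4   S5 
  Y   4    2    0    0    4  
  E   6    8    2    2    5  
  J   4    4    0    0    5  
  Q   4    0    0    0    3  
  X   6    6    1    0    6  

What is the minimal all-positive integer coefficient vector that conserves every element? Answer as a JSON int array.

Coefficients: [3, 2, 6, 1, 4]

Y: 3·4+2·2 = 16 | 6·0+1·0+4·4 = 16
E: 3·6+2·8 = 34 | 6·2+1·2+4·5 = 34
J: 3·4+2·4 = 20 | 6·0+1·0+4·5 = 20
Q: 3·4+2·0 = 12 | 6·0+1·0+4·3 = 12
X: 3·6+2·6 = 30 | 6·1+1·0+4·6 = 30
gcd(3,2,6,1,4) = 1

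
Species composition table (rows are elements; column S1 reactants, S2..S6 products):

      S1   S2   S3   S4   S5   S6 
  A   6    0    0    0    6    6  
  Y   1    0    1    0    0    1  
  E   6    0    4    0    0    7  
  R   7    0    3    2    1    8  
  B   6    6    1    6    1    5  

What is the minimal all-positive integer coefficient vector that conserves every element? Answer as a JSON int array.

A: 6·6 = 36 | 1·0+2·0+1·0+2·6+4·6 = 36
Y: 6·1 = 6 | 1·0+2·1+1·0+2·0+4·1 = 6
E: 6·6 = 36 | 1·0+2·4+1·0+2·0+4·7 = 36
R: 6·7 = 42 | 1·0+2·3+1·2+2·1+4·8 = 42
B: 6·6 = 36 | 1·6+2·1+1·6+2·1+4·5 = 36
gcd(6,1,2,1,2,4) = 1

Coefficients: [6, 1, 2, 1, 2, 4]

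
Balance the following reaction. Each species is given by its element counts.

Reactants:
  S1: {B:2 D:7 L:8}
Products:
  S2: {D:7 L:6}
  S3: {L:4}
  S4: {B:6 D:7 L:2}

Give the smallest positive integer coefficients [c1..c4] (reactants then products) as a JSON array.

Coefficients: [6, 4, 5, 2]

B: 6·2 = 12 | 4·0+5·0+2·6 = 12
D: 6·7 = 42 | 4·7+5·0+2·7 = 42
L: 6·8 = 48 | 4·6+5·4+2·2 = 48
gcd(6,4,5,2) = 1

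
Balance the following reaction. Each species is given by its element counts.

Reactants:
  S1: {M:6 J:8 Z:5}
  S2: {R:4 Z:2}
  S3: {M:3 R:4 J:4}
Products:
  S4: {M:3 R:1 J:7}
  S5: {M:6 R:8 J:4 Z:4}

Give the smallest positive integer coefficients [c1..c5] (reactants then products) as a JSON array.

Coefficients: [2, 1, 6, 4, 3]

M: 2·6+1·0+6·3 = 30 | 4·3+3·6 = 30
R: 2·0+1·4+6·4 = 28 | 4·1+3·8 = 28
J: 2·8+1·0+6·4 = 40 | 4·7+3·4 = 40
Z: 2·5+1·2+6·0 = 12 | 4·0+3·4 = 12
gcd(2,1,6,4,3) = 1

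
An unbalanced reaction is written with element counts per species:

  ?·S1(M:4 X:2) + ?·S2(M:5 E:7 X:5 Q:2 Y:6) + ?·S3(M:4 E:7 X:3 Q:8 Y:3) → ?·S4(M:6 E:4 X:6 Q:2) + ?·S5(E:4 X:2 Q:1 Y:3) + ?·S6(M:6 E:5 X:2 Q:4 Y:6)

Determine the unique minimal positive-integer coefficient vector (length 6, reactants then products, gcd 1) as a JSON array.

M: 1·4+6·5+2·4 = 42 | 3·6+6·0+4·6 = 42
E: 1·0+6·7+2·7 = 56 | 3·4+6·4+4·5 = 56
X: 1·2+6·5+2·3 = 38 | 3·6+6·2+4·2 = 38
Q: 1·0+6·2+2·8 = 28 | 3·2+6·1+4·4 = 28
Y: 1·0+6·6+2·3 = 42 | 3·0+6·3+4·6 = 42
gcd(1,6,2,3,6,4) = 1

Coefficients: [1, 6, 2, 3, 6, 4]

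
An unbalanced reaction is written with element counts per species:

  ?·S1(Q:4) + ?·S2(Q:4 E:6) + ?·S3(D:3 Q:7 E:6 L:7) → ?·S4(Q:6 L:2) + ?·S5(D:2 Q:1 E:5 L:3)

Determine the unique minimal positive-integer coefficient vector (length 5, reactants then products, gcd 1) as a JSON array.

D: 1·0+1·0+4·3 = 12 | 5·0+6·2 = 12
Q: 1·4+1·4+4·7 = 36 | 5·6+6·1 = 36
E: 1·0+1·6+4·6 = 30 | 5·0+6·5 = 30
L: 1·0+1·0+4·7 = 28 | 5·2+6·3 = 28
gcd(1,1,4,5,6) = 1

Coefficients: [1, 1, 4, 5, 6]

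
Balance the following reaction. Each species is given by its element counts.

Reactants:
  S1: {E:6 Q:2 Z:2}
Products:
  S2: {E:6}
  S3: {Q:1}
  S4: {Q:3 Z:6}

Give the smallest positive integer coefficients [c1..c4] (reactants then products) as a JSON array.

Coefficients: [3, 3, 3, 1]

E: 3·6 = 18 | 3·6+3·0+1·0 = 18
Q: 3·2 = 6 | 3·0+3·1+1·3 = 6
Z: 3·2 = 6 | 3·0+3·0+1·6 = 6
gcd(3,3,3,1) = 1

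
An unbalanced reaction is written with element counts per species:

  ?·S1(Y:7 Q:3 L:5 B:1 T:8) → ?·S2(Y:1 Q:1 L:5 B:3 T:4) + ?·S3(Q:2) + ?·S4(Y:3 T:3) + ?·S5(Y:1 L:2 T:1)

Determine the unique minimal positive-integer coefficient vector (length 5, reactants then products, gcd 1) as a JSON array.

Y: 3·7 = 21 | 1·1+4·0+5·3+5·1 = 21
Q: 3·3 = 9 | 1·1+4·2+5·0+5·0 = 9
L: 3·5 = 15 | 1·5+4·0+5·0+5·2 = 15
B: 3·1 = 3 | 1·3+4·0+5·0+5·0 = 3
T: 3·8 = 24 | 1·4+4·0+5·3+5·1 = 24
gcd(3,1,4,5,5) = 1

Coefficients: [3, 1, 4, 5, 5]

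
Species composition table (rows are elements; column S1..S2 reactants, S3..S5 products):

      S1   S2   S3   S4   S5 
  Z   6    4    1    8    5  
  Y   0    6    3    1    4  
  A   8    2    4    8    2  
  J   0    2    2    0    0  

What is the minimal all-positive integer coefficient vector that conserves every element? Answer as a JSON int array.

Z: 6·6+3·4 = 48 | 3·1+5·8+1·5 = 48
Y: 6·0+3·6 = 18 | 3·3+5·1+1·4 = 18
A: 6·8+3·2 = 54 | 3·4+5·8+1·2 = 54
J: 6·0+3·2 = 6 | 3·2+5·0+1·0 = 6
gcd(6,3,3,5,1) = 1

Coefficients: [6, 3, 3, 5, 1]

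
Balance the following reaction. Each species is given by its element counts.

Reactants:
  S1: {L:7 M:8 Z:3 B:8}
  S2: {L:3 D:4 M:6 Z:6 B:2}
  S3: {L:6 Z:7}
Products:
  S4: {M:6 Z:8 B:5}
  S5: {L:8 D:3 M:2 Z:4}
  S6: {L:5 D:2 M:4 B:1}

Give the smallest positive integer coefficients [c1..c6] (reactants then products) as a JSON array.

L: 2·7+5·3+4·6 = 53 | 5·0+6·8+1·5 = 53
D: 2·0+5·4+4·0 = 20 | 5·0+6·3+1·2 = 20
M: 2·8+5·6+4·0 = 46 | 5·6+6·2+1·4 = 46
Z: 2·3+5·6+4·7 = 64 | 5·8+6·4+1·0 = 64
B: 2·8+5·2+4·0 = 26 | 5·5+6·0+1·1 = 26
gcd(2,5,4,5,6,1) = 1

Coefficients: [2, 5, 4, 5, 6, 1]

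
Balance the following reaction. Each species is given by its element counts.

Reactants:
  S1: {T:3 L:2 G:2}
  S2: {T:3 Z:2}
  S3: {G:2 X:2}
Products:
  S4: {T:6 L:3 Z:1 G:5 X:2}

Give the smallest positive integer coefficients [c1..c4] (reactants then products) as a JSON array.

Coefficients: [3, 1, 2, 2]

T: 3·3+1·3+2·0 = 12 | 2·6 = 12
L: 3·2+1·0+2·0 = 6 | 2·3 = 6
Z: 3·0+1·2+2·0 = 2 | 2·1 = 2
G: 3·2+1·0+2·2 = 10 | 2·5 = 10
X: 3·0+1·0+2·2 = 4 | 2·2 = 4
gcd(3,1,2,2) = 1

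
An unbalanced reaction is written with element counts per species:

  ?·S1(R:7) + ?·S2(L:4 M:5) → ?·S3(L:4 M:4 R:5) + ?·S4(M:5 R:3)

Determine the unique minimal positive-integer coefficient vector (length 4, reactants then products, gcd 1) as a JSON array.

L: 4·0+5·4 = 20 | 5·4+1·0 = 20
M: 4·0+5·5 = 25 | 5·4+1·5 = 25
R: 4·7+5·0 = 28 | 5·5+1·3 = 28
gcd(4,5,5,1) = 1

Coefficients: [4, 5, 5, 1]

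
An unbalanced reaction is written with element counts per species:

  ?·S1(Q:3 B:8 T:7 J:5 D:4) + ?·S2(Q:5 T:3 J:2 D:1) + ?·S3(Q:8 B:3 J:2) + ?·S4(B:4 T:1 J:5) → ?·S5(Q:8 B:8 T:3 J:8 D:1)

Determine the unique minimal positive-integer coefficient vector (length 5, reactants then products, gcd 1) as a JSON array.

Q: 1·3+1·5+4·8+5·0 = 40 | 5·8 = 40
B: 1·8+1·0+4·3+5·4 = 40 | 5·8 = 40
T: 1·7+1·3+4·0+5·1 = 15 | 5·3 = 15
J: 1·5+1·2+4·2+5·5 = 40 | 5·8 = 40
D: 1·4+1·1+4·0+5·0 = 5 | 5·1 = 5
gcd(1,1,4,5,5) = 1

Coefficients: [1, 1, 4, 5, 5]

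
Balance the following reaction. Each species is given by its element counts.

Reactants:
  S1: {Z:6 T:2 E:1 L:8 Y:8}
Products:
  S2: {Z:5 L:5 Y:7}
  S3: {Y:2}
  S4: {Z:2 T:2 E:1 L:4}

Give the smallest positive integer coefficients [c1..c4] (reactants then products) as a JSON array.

Z: 5·6 = 30 | 4·5+6·0+5·2 = 30
T: 5·2 = 10 | 4·0+6·0+5·2 = 10
E: 5·1 = 5 | 4·0+6·0+5·1 = 5
L: 5·8 = 40 | 4·5+6·0+5·4 = 40
Y: 5·8 = 40 | 4·7+6·2+5·0 = 40
gcd(5,4,6,5) = 1

Coefficients: [5, 4, 6, 5]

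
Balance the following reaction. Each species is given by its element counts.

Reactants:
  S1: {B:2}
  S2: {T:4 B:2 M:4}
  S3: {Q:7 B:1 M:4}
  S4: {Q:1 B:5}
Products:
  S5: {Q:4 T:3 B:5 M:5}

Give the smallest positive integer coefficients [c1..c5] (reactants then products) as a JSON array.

Q: 1·0+3·0+2·7+2·1 = 16 | 4·4 = 16
T: 1·0+3·4+2·0+2·0 = 12 | 4·3 = 12
B: 1·2+3·2+2·1+2·5 = 20 | 4·5 = 20
M: 1·0+3·4+2·4+2·0 = 20 | 4·5 = 20
gcd(1,3,2,2,4) = 1

Coefficients: [1, 3, 2, 2, 4]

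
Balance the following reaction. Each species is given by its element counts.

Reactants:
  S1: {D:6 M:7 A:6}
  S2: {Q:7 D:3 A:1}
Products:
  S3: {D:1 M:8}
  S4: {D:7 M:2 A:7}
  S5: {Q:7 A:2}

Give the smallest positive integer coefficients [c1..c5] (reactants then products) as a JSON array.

Q: 6·0+1·7 = 7 | 4·0+5·0+1·7 = 7
D: 6·6+1·3 = 39 | 4·1+5·7+1·0 = 39
M: 6·7+1·0 = 42 | 4·8+5·2+1·0 = 42
A: 6·6+1·1 = 37 | 4·0+5·7+1·2 = 37
gcd(6,1,4,5,1) = 1

Coefficients: [6, 1, 4, 5, 1]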